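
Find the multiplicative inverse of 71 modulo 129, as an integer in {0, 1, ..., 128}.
71^(−1) ≡ 20 (mod 129)

Apply the extended Euclidean algorithm to (129, 71), tracking rows (r, s, t) with s·129 + t·71 = r. Each division r_prev = q·r_cur + r_new produces the new row as (previous row) − q·(current row):
  row A: (129, 1, 0)   [1·129 + 0·71 = 129]
  row B: (71, 0, 1)   [0·129 + 1·71 = 71]
  129 = 1·71 + 58   → row C = row A − 1·row B = (58, 1, −1)   [check: 1·129 − 1·71 = 58]
  71 = 1·58 + 13   → row D = row B − 1·row C = (13, −1, 2)   [check: −1·129 + 2·71 = 13]
  58 = 4·13 + 6   → row E = row C − 4·row D = (6, 5, −9)   [check: 5·129 − 9·71 = 6]
  13 = 2·6 + 1   → row F = row D − 2·row E = (1, −11, 20)   [check: −11·129 + 20·71 = 1]
  6 = 6·1 + 0   → remainder 0, stop. gcd = 1 (last nonzero row F).
The gcd is 1, so 71 is invertible mod 129. The last nonzero row gives −11·129 + 20·71 = 1, so t = 20. So 71^(−1) ≡ 20 (mod 129). Verify: 71 · 20 = 1420 ≡ 1 (mod 129). ✓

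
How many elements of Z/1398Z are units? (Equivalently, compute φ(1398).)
An element a ∈ Z/1398Z is a unit iff gcd(a, 1398) = 1, so the number of units is φ(1398). φ is multiplicative, with φ(p^e) = p^e − p^(e−1). Factorise 1398 = 2 · 3 · 233. Then
  φ(1398) = (2 − 1) · (3 − 1) · (233 − 1) = 1 · 2 · 232 = 464.

Final answer: Z/1398Z has φ(1398) = 464 units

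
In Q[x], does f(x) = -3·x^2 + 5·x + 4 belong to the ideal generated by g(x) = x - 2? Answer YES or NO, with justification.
NO

In Q[x] the ideal (g) consists of all multiples of g, so f ∈ (g) iff g | f, i.e. iff the remainder of f on division by g is 0. Divide f by g (g is monic, so eliminate the leading term of the running remainder at each step):
  leading term -3·x^2: subtract (-3·x)·g(x) = -3·x^2 + 6·x, leaving 4 - x
  leading term -x: subtract (-1)·g(x) = 2 - x, leaving 2
The remainder r(x) = 2 ≠ 0 (and deg r < deg g), so g ∤ f, i.e. f ∉ (g).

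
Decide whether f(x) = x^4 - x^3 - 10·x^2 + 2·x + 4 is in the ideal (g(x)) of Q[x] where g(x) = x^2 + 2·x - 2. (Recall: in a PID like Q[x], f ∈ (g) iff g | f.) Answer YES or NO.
In Q[x] the ideal (g) consists of all multiples of g, so f ∈ (g) iff g | f, i.e. iff the remainder of f on division by g is 0. Divide f by g (g is monic, so eliminate the leading term of the running remainder at each step):
  leading term x^4: subtract (x^2)·g(x) = x^4 + 2·x^3 - 2·x^2, leaving -3·x^3 - 8·x^2 + 2·x + 4
  leading term -3·x^3: subtract (-3·x)·g(x) = -3·x^3 - 6·x^2 + 6·x, leaving -2·x^2 - 4·x + 4
  leading term -2·x^2: subtract (-2)·g(x) = -2·x^2 - 4·x + 4, leaving 0
The remainder is 0, so f(x) = g(x) · h(x) with h(x) = x^2 - 3·x - 2. Hence g | f, i.e. f ∈ (g).

Final answer: YES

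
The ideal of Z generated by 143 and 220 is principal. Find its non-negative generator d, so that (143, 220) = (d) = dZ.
(143, 220) = (11); d = 11

In the PID Z, (a, b) is generated by gcd(a, b). Compute gcd(220, 143) with the extended Euclidean algorithm, tracking rows (r, s, t) with s·220 + t·143 = r:
  row A: (220, 1, 0)   [1·220 + 0·143 = 220]
  row B: (143, 0, 1)   [0·220 + 1·143 = 143]
  220 = 1·143 + 77   → row C = row A − 1·row B = (77, 1, −1)   [check: 1·220 − 1·143 = 77]
  143 = 1·77 + 66   → row D = row B − 1·row C = (66, −1, 2)   [check: −1·220 + 2·143 = 66]
  77 = 1·66 + 11   → row E = row C − 1·row D = (11, 2, −3)   [check: 2·220 − 3·143 = 11]
  66 = 6·11 + 0   → remainder 0, stop. gcd = 11 (last nonzero row E).
So gcd(143, 220) = 11, with Bézout identity 2·220 − 3·143 = 11. Containment (⊇): the Bézout identity exhibits 11 as an element of (143, 220), giving (11) ⊆ (143, 220). Containment (⊆): since 11 | 143 and 11 | 220 (143 = 11·13, 220 = 11·20), every Z-linear combination of 143 and 220 is divisible by 11, so (143, 220) ⊆ (11). Therefore (143, 220) = (11), d = 11.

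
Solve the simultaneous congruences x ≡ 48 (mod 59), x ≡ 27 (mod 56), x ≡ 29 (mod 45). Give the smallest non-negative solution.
x ≡ 52499 (mod 148680); the representative in [0, 148680) is 52499

The moduli 59, 56, 45 are pairwise coprime, so by the CRT there is a unique solution mod 59·56·45 = 148680.
Solve by successive substitution. Start with x ≡ 48 (mod 59).
  Combine with x ≡ 27 (mod 56): write x = 48 + 59·t and require 48 + 59·t ≡ 27 (mod 56), i.e. 59·t ≡ 27 − 48 ≡ 35 (mod 56). Since 59^(−1) ≡ 19 (mod 56) (59 ≡ 3 (mod 56)), t ≡ 19·35 ≡ 49 (mod 56). So x ≡ 48 + 59·49 = 2939 (mod 3304).
  Combine with x ≡ 29 (mod 45): write x = 2939 + 3304·t and require 2939 + 3304·t ≡ 29 (mod 45), i.e. 3304·t ≡ 29 − 2939 ≡ 15 (mod 45). Since 3304^(−1) ≡ 19 (mod 45) (3304 ≡ 19 (mod 45)), t ≡ 19·15 ≡ 15 (mod 45). So x ≡ 2939 + 3304·15 = 52499 (mod 148680).
Unique solution in [0, 148680): x = 52499.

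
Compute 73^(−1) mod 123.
Apply the extended Euclidean algorithm to (123, 73), tracking rows (r, s, t) with s·123 + t·73 = r. Each division r_prev = q·r_cur + r_new produces the new row as (previous row) − q·(current row):
  row A: (123, 1, 0)   [1·123 + 0·73 = 123]
  row B: (73, 0, 1)   [0·123 + 1·73 = 73]
  123 = 1·73 + 50   → row C = row A − 1·row B = (50, 1, −1)   [check: 1·123 − 1·73 = 50]
  73 = 1·50 + 23   → row D = row B − 1·row C = (23, −1, 2)   [check: −1·123 + 2·73 = 23]
  50 = 2·23 + 4   → row E = row C − 2·row D = (4, 3, −5)   [check: 3·123 − 5·73 = 4]
  23 = 5·4 + 3   → row F = row D − 5·row E = (3, −16, 27)   [check: −16·123 + 27·73 = 3]
  4 = 1·3 + 1   → row G = row E − 1·row F = (1, 19, −32)   [check: 19·123 − 32·73 = 1]
  3 = 3·1 + 0   → remainder 0, stop. gcd = 1 (last nonzero row G).
The gcd is 1, so 73 is invertible mod 123. The last nonzero row gives 19·123 − 32·73 = 1, so t = −32. So 73^(−1) ≡ −32 ≡ 91 (mod 123). Verify: 73 · 91 = 6643 ≡ 1 (mod 123). ✓

Final answer: 73^(−1) ≡ 91 (mod 123)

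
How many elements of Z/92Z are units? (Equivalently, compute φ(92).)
An element a ∈ Z/92Z is a unit iff gcd(a, 92) = 1, so the number of units is φ(92). φ is multiplicative, with φ(p^e) = p^e − p^(e−1). Factorise 92 = 2^2 · 23. Then
  φ(92) = (2^2 − 2^1) · (23 − 1) = 2 · 22 = 44.

Final answer: Z/92Z has φ(92) = 44 units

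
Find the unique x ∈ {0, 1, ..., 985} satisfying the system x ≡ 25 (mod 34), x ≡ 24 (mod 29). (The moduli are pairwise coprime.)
The moduli 34, 29 are pairwise coprime, so by the CRT there is a unique solution mod 34·29 = 986.
Solve by successive substitution. Start with x ≡ 25 (mod 34).
  Combine with x ≡ 24 (mod 29): write x = 25 + 34·t and require 25 + 34·t ≡ 24 (mod 29), i.e. 34·t ≡ 24 − 25 ≡ 28 (mod 29). Since 34^(−1) ≡ 6 (mod 29) (34 ≡ 5 (mod 29)), t ≡ 6·28 ≡ 23 (mod 29). So x ≡ 25 + 34·23 = 807 (mod 986).
Unique solution in [0, 986): x = 807.

Final answer: x ≡ 807 (mod 986); the representative in [0, 986) is 807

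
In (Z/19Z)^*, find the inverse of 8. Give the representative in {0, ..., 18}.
Apply the extended Euclidean algorithm to (19, 8), tracking rows (r, s, t) with s·19 + t·8 = r. Each division r_prev = q·r_cur + r_new produces the new row as (previous row) − q·(current row):
  row A: (19, 1, 0)   [1·19 + 0·8 = 19]
  row B: (8, 0, 1)   [0·19 + 1·8 = 8]
  19 = 2·8 + 3   → row C = row A − 2·row B = (3, 1, −2)   [check: 1·19 − 2·8 = 3]
  8 = 2·3 + 2   → row D = row B − 2·row C = (2, −2, 5)   [check: −2·19 + 5·8 = 2]
  3 = 1·2 + 1   → row E = row C − 1·row D = (1, 3, −7)   [check: 3·19 − 7·8 = 1]
  2 = 2·1 + 0   → remainder 0, stop. gcd = 1 (last nonzero row E).
The gcd is 1, so 8 is invertible mod 19. The last nonzero row gives 3·19 − 7·8 = 1, so t = −7. So 8^(−1) ≡ −7 ≡ 12 (mod 19). Verify: 8 · 12 = 96 ≡ 1 (mod 19). ✓

Final answer: 8^(−1) ≡ 12 (mod 19)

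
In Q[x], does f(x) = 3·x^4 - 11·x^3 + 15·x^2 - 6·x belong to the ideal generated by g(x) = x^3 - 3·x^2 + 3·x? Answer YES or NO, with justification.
In Q[x] the ideal (g) consists of all multiples of g, so f ∈ (g) iff g | f, i.e. iff the remainder of f on division by g is 0. Divide f by g (g is monic, so eliminate the leading term of the running remainder at each step):
  leading term 3·x^4: subtract (3·x)·g(x) = 3·x^4 - 9·x^3 + 9·x^2, leaving -2·x^3 + 6·x^2 - 6·x
  leading term -2·x^3: subtract (-2)·g(x) = -2·x^3 + 6·x^2 - 6·x, leaving 0
The remainder is 0, so f(x) = g(x) · h(x) with h(x) = 3·x - 2. Hence g | f, i.e. f ∈ (g).

Final answer: YES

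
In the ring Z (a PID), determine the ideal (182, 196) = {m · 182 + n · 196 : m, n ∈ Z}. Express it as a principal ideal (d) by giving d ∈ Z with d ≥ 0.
(182, 196) = (14); d = 14

In the PID Z, (a, b) is generated by gcd(a, b). Compute gcd(196, 182) with the extended Euclidean algorithm, tracking rows (r, s, t) with s·196 + t·182 = r:
  row A: (196, 1, 0)   [1·196 + 0·182 = 196]
  row B: (182, 0, 1)   [0·196 + 1·182 = 182]
  196 = 1·182 + 14   → row C = row A − 1·row B = (14, 1, −1)   [check: 1·196 − 1·182 = 14]
  182 = 13·14 + 0   → remainder 0, stop. gcd = 14 (last nonzero row C).
So gcd(182, 196) = 14, with Bézout identity 1·196 − 1·182 = 14. Containment (⊇): the Bézout identity exhibits 14 as an element of (182, 196), giving (14) ⊆ (182, 196). Containment (⊆): since 14 | 182 and 14 | 196 (182 = 14·13, 196 = 14·14), every Z-linear combination of 182 and 196 is divisible by 14, so (182, 196) ⊆ (14). Therefore (182, 196) = (14), d = 14.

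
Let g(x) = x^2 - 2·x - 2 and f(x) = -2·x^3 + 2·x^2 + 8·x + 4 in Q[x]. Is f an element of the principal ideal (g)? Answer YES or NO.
In Q[x] the ideal (g) consists of all multiples of g, so f ∈ (g) iff g | f, i.e. iff the remainder of f on division by g is 0. Divide f by g (g is monic, so eliminate the leading term of the running remainder at each step):
  leading term -2·x^3: subtract (-2·x)·g(x) = -2·x^3 + 4·x^2 + 4·x, leaving -2·x^2 + 4·x + 4
  leading term -2·x^2: subtract (-2)·g(x) = -2·x^2 + 4·x + 4, leaving 0
The remainder is 0, so f(x) = g(x) · h(x) with h(x) = -2·x - 2. Hence g | f, i.e. f ∈ (g).

Final answer: YES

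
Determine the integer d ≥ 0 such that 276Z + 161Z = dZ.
(276, 161) = (23); d = 23

In the PID Z, (a, b) is generated by gcd(a, b). Compute gcd(276, 161) with the extended Euclidean algorithm, tracking rows (r, s, t) with s·276 + t·161 = r:
  row A: (276, 1, 0)   [1·276 + 0·161 = 276]
  row B: (161, 0, 1)   [0·276 + 1·161 = 161]
  276 = 1·161 + 115   → row C = row A − 1·row B = (115, 1, −1)   [check: 1·276 − 1·161 = 115]
  161 = 1·115 + 46   → row D = row B − 1·row C = (46, −1, 2)   [check: −1·276 + 2·161 = 46]
  115 = 2·46 + 23   → row E = row C − 2·row D = (23, 3, −5)   [check: 3·276 − 5·161 = 23]
  46 = 2·23 + 0   → remainder 0, stop. gcd = 23 (last nonzero row E).
So gcd(276, 161) = 23, with Bézout identity 3·276 − 5·161 = 23. Containment (⊇): the Bézout identity exhibits 23 as an element of (276, 161), giving (23) ⊆ (276, 161). Containment (⊆): since 23 | 276 and 23 | 161 (276 = 23·12, 161 = 23·7), every Z-linear combination of 276 and 161 is divisible by 23, so (276, 161) ⊆ (23). Therefore (276, 161) = (23), d = 23.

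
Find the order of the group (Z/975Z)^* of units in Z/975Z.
|(Z/975Z)^*| = 480

(Z/975Z)^* consists of the classes a with gcd(a, 975) = 1, so its order is φ(975). φ is multiplicative, with φ(p^e) = p^e − p^(e−1). Factorise 975 = 3 · 5^2 · 13. Then
  φ(975) = (3 − 1) · (5^2 − 5^1) · (13 − 1) = 2 · 20 · 12 = 480.
Thus |(Z/975Z)^*| = 480.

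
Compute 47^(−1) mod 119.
Apply the extended Euclidean algorithm to (119, 47), tracking rows (r, s, t) with s·119 + t·47 = r. Each division r_prev = q·r_cur + r_new produces the new row as (previous row) − q·(current row):
  row A: (119, 1, 0)   [1·119 + 0·47 = 119]
  row B: (47, 0, 1)   [0·119 + 1·47 = 47]
  119 = 2·47 + 25   → row C = row A − 2·row B = (25, 1, −2)   [check: 1·119 − 2·47 = 25]
  47 = 1·25 + 22   → row D = row B − 1·row C = (22, −1, 3)   [check: −1·119 + 3·47 = 22]
  25 = 1·22 + 3   → row E = row C − 1·row D = (3, 2, −5)   [check: 2·119 − 5·47 = 3]
  22 = 7·3 + 1   → row F = row D − 7·row E = (1, −15, 38)   [check: −15·119 + 38·47 = 1]
  3 = 3·1 + 0   → remainder 0, stop. gcd = 1 (last nonzero row F).
The gcd is 1, so 47 is invertible mod 119. The last nonzero row gives −15·119 + 38·47 = 1, so t = 38. So 47^(−1) ≡ 38 (mod 119). Verify: 47 · 38 = 1786 ≡ 1 (mod 119). ✓

Final answer: 47^(−1) ≡ 38 (mod 119)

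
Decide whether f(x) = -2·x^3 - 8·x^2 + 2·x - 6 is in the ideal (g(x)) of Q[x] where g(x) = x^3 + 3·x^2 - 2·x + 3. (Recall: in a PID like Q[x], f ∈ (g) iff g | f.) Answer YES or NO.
NO

In Q[x] the ideal (g) consists of all multiples of g, so f ∈ (g) iff g | f, i.e. iff the remainder of f on division by g is 0. Divide f by g (g is monic, so eliminate the leading term of the running remainder at each step):
  leading term -2·x^3: subtract (-2)·g(x) = -2·x^3 - 6·x^2 + 4·x - 6, leaving -2·x^2 - 2·x
The remainder r(x) = -2·x^2 - 2·x ≠ 0 (and deg r < deg g), so g ∤ f, i.e. f ∉ (g).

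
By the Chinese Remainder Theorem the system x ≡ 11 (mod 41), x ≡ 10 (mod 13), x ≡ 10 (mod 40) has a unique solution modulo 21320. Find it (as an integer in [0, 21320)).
The moduli 41, 13, 40 are pairwise coprime, so by the CRT there is a unique solution mod 41·13·40 = 21320.
Solve by successive substitution. Start with x ≡ 11 (mod 41).
  Combine with x ≡ 10 (mod 13): write x = 11 + 41·t and require 11 + 41·t ≡ 10 (mod 13), i.e. 41·t ≡ 10 − 11 ≡ 12 (mod 13). Since 41^(−1) ≡ 7 (mod 13) (41 ≡ 2 (mod 13)), t ≡ 7·12 ≡ 6 (mod 13). So x ≡ 11 + 41·6 = 257 (mod 533).
  Combine with x ≡ 10 (mod 40): write x = 257 + 533·t and require 257 + 533·t ≡ 10 (mod 40), i.e. 533·t ≡ 10 − 257 ≡ 33 (mod 40). Since 533^(−1) ≡ 37 (mod 40) (533 ≡ 13 (mod 40)), t ≡ 37·33 ≡ 21 (mod 40). So x ≡ 257 + 533·21 = 11450 (mod 21320).
Unique solution in [0, 21320): x = 11450.

Final answer: x ≡ 11450 (mod 21320); the representative in [0, 21320) is 11450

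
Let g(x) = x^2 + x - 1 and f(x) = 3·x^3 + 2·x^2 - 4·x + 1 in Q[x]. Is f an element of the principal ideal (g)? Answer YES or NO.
YES

In Q[x] the ideal (g) consists of all multiples of g, so f ∈ (g) iff g | f, i.e. iff the remainder of f on division by g is 0. Divide f by g (g is monic, so eliminate the leading term of the running remainder at each step):
  leading term 3·x^3: subtract (3·x)·g(x) = 3·x^3 + 3·x^2 - 3·x, leaving -x^2 - x + 1
  leading term -x^2: subtract (-1)·g(x) = -x^2 - x + 1, leaving 0
The remainder is 0, so f(x) = g(x) · h(x) with h(x) = 3·x - 1. Hence g | f, i.e. f ∈ (g).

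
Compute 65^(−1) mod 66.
65^(−1) ≡ 65 (mod 66)

Apply the extended Euclidean algorithm to (66, 65), tracking rows (r, s, t) with s·66 + t·65 = r. Each division r_prev = q·r_cur + r_new produces the new row as (previous row) − q·(current row):
  row A: (66, 1, 0)   [1·66 + 0·65 = 66]
  row B: (65, 0, 1)   [0·66 + 1·65 = 65]
  66 = 1·65 + 1   → row C = row A − 1·row B = (1, 1, −1)   [check: 1·66 − 1·65 = 1]
  65 = 65·1 + 0   → remainder 0, stop. gcd = 1 (last nonzero row C).
The gcd is 1, so 65 is invertible mod 66. The last nonzero row gives 1·66 − 1·65 = 1, so t = −1. So 65^(−1) ≡ −1 ≡ 65 (mod 66). Verify: 65 · 65 = 4225 ≡ 1 (mod 66). ✓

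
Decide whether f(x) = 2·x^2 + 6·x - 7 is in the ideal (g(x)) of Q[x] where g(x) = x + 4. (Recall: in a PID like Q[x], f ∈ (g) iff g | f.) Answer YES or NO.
NO

In Q[x] the ideal (g) consists of all multiples of g, so f ∈ (g) iff g | f, i.e. iff the remainder of f on division by g is 0. Divide f by g (g is monic, so eliminate the leading term of the running remainder at each step):
  leading term 2·x^2: subtract (2·x)·g(x) = 2·x^2 + 8·x, leaving -2·x - 7
  leading term -2·x: subtract (-2)·g(x) = -2·x - 8, leaving 1
The remainder r(x) = 1 ≠ 0 (and deg r < deg g), so g ∤ f, i.e. f ∉ (g).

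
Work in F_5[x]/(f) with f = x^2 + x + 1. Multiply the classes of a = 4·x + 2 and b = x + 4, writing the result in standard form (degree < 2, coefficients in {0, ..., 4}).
a · b ≡ 4·x + 4 (mod f(x))

Multiply as integer polynomials: a · b = 4·x^2 + 18·x + 8. Reducing coefficients mod 5: a · b ≡ 4·x^2 + 3·x + 3. Now divide by f(x) = x^2 + x + 1 in F_5[x], eliminating the leading term at each step:
  leading term 4·x^2: subtract (4)·f(x) = 4·x^2 + 4·x + 4, leaving 4·x + 4 (coefficients mod 5)
The degree is now < 2, so this is the remainder. Hence a · b ≡ 4·x + 4 in F_5[x]/(f).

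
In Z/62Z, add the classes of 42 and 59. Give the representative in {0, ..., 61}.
Both summands are already reduced mod 62. 42 + 59 = 101; 101 = 1·62 + 39, so (42 + 59) mod 62 = 39.

Final answer: 39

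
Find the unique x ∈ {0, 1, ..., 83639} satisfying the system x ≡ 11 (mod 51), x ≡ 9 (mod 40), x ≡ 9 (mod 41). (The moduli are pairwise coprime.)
The moduli 51, 40, 41 are pairwise coprime, so by the CRT there is a unique solution mod 51·40·41 = 83640.
Solve by successive substitution. Start with x ≡ 11 (mod 51).
  Combine with x ≡ 9 (mod 40): write x = 11 + 51·t and require 11 + 51·t ≡ 9 (mod 40), i.e. 51·t ≡ 9 − 11 ≡ 38 (mod 40). Since 51^(−1) ≡ 11 (mod 40) (51 ≡ 11 (mod 40)), t ≡ 11·38 ≡ 18 (mod 40). So x ≡ 11 + 51·18 = 929 (mod 2040).
  Combine with x ≡ 9 (mod 41): write x = 929 + 2040·t and require 929 + 2040·t ≡ 9 (mod 41), i.e. 2040·t ≡ 9 − 929 ≡ 23 (mod 41). Since 2040^(−1) ≡ 4 (mod 41) (2040 ≡ 31 (mod 41)), t ≡ 4·23 ≡ 10 (mod 41). So x ≡ 929 + 2040·10 = 21329 (mod 83640).
Unique solution in [0, 83640): x = 21329.

Final answer: x ≡ 21329 (mod 83640); the representative in [0, 83640) is 21329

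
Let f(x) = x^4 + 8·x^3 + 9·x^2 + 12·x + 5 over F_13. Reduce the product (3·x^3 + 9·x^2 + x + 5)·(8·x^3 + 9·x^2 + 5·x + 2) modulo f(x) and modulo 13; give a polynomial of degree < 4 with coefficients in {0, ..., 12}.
a · b ≡ 4·x^2 + 6·x + 9 (mod f(x))

Multiply as integer polynomials: a · b = 24·x^6 + 99·x^5 + 104·x^4 + 100·x^3 + 68·x^2 + 27·x + 10. Reducing coefficients mod 13: a · b ≡ 11·x^6 + 8·x^5 + 9·x^3 + 3·x^2 + x + 10. Now divide by f(x) = x^4 + 8·x^3 + 9·x^2 + 12·x + 5 in F_13[x], eliminating the leading term at each step:
  leading term 11·x^6: subtract (11·x^2)·f(x) = 11·x^6 + 10·x^5 + 8·x^4 + 2·x^3 + 3·x^2, leaving 11·x^5 + 5·x^4 + 7·x^3 + x + 10 (coefficients mod 13)
  leading term 11·x^5: subtract (11·x)·f(x) = 11·x^5 + 10·x^4 + 8·x^3 + 2·x^2 + 3·x, leaving 8·x^4 + 12·x^3 + 11·x^2 + 11·x + 10 (coefficients mod 13)
  leading term 8·x^4: subtract (8)·f(x) = 8·x^4 + 12·x^3 + 7·x^2 + 5·x + 1, leaving 4·x^2 + 6·x + 9 (coefficients mod 13)
The degree is now < 4, so this is the remainder. Hence a · b ≡ 4·x^2 + 6·x + 9 in F_13[x]/(f).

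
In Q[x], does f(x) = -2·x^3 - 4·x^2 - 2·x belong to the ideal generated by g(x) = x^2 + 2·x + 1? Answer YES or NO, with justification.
In Q[x] the ideal (g) consists of all multiples of g, so f ∈ (g) iff g | f, i.e. iff the remainder of f on division by g is 0. Divide f by g (g is monic, so eliminate the leading term of the running remainder at each step):
  leading term -2·x^3: subtract (-2·x)·g(x) = -2·x^3 - 4·x^2 - 2·x, leaving 0
The remainder is 0, so f(x) = g(x) · h(x) with h(x) = -2·x. Hence g | f, i.e. f ∈ (g).

Final answer: YES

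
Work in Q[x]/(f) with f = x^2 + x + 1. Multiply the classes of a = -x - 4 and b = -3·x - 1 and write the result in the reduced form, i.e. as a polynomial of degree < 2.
a · b ≡ 10·x + 1 (mod f(x))

First multiply in Q[x] without reducing: a · b = 3·x^2 + 13·x + 4. Now divide by f(x) = x^2 + x + 1, eliminating the leading term at each step:
  leading term 3·x^2: subtract (3)·f(x) = 3·x^2 + 3·x + 3, leaving 10·x + 1
The degree is now < 2, so this is the remainder. Hence a · b ≡ 10·x + 1 in Q[x]/(f).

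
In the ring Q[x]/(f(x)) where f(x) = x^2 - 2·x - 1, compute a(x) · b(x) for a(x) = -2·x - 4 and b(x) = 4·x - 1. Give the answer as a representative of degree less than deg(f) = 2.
First multiply in Q[x] without reducing: a · b = -8·x^2 - 14·x + 4. Now divide by f(x) = x^2 - 2·x - 1, eliminating the leading term at each step:
  leading term -8·x^2: subtract (-8)·f(x) = -8·x^2 + 16·x + 8, leaving -30·x - 4
The degree is now < 2, so this is the remainder. Hence a · b ≡ -30·x - 4 in Q[x]/(f).

Final answer: a · b ≡ -30·x - 4 (mod f(x))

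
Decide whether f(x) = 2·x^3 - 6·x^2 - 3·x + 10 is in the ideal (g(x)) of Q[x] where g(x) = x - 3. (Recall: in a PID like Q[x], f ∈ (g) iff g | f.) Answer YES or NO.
In Q[x] the ideal (g) consists of all multiples of g, so f ∈ (g) iff g | f, i.e. iff the remainder of f on division by g is 0. Divide f by g (g is monic, so eliminate the leading term of the running remainder at each step):
  leading term 2·x^3: subtract (2·x^2)·g(x) = 2·x^3 - 6·x^2, leaving 10 - 3·x
  leading term -3·x: subtract (-3)·g(x) = 9 - 3·x, leaving 1
The remainder r(x) = 1 ≠ 0 (and deg r < deg g), so g ∤ f, i.e. f ∉ (g).

Final answer: NO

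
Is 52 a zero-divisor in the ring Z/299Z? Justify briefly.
YES

gcd(52, 299) = 13 > 1, so 52 is not a unit in Z/299Z. In Z/nZ every nonzero non-unit is a zero-divisor: explicitly, take b = 299/gcd = 23 ≠ 0 (mod 299); then 52·23 = 1196 = 4·299, i.e. 52·23 ≡ 0 (mod 299). So 52 is a zero-divisor.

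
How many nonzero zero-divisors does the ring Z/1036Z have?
Z/1036Z has 603 nonzero zero-divisors

In Z/1036Z each nonzero element is either a unit (gcd with 1036 is 1) or a zero-divisor (gcd > 1). The number of units is φ(1036): factorise 1036 = 2^2 · 7 · 37, so φ(1036) = (2^2 − 2^1) · (7 − 1) · (37 − 1) = 2 · 6 · 36 = 432. The nonzero elements number 1036 − 1 = 1035. Hence the nonzero zero-divisors number 1035 − 432 = 603.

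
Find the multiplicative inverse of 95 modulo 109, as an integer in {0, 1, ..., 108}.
95^(−1) ≡ 70 (mod 109)

Apply the extended Euclidean algorithm to (109, 95), tracking rows (r, s, t) with s·109 + t·95 = r. Each division r_prev = q·r_cur + r_new produces the new row as (previous row) − q·(current row):
  row A: (109, 1, 0)   [1·109 + 0·95 = 109]
  row B: (95, 0, 1)   [0·109 + 1·95 = 95]
  109 = 1·95 + 14   → row C = row A − 1·row B = (14, 1, −1)   [check: 1·109 − 1·95 = 14]
  95 = 6·14 + 11   → row D = row B − 6·row C = (11, −6, 7)   [check: −6·109 + 7·95 = 11]
  14 = 1·11 + 3   → row E = row C − 1·row D = (3, 7, −8)   [check: 7·109 − 8·95 = 3]
  11 = 3·3 + 2   → row F = row D − 3·row E = (2, −27, 31)   [check: −27·109 + 31·95 = 2]
  3 = 1·2 + 1   → row G = row E − 1·row F = (1, 34, −39)   [check: 34·109 − 39·95 = 1]
  2 = 2·1 + 0   → remainder 0, stop. gcd = 1 (last nonzero row G).
The gcd is 1, so 95 is invertible mod 109. The last nonzero row gives 34·109 − 39·95 = 1, so t = −39. So 95^(−1) ≡ −39 ≡ 70 (mod 109). Verify: 95 · 70 = 6650 ≡ 1 (mod 109). ✓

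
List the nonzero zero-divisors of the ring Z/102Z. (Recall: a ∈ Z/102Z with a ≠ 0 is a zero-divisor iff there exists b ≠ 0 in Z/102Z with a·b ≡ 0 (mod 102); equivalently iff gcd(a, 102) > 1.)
An element a ∈ Z/102Z (with a ≠ 0) is a zero-divisor iff gcd(a, 102) > 1 (because a is a unit precisely when gcd(a, n) = 1, and in Z/nZ every nonzero, non-unit element is a zero-divisor). Scan a = 1, ..., 101 and keep those with gcd(a, 102) > 1:
  gcd(2, 102) = 2, gcd(3, 102) = 3, gcd(4, 102) = 2, gcd(6, 102) = 6, gcd(8, 102) = 2, gcd(9, 102) = 3, gcd(10, 102) = 2, gcd(12, 102) = 6, gcd(14, 102) = 2, gcd(15, 102) = 3, gcd(16, 102) = 2, gcd(17, 102) = 17, gcd(18, 102) = 6, gcd(20, 102) = 2, gcd(21, 102) = 3, gcd(22, 102) = 2, gcd(24, 102) = 6, gcd(26, 102) = 2, gcd(27, 102) = 3, gcd(28, 102) = 2, gcd(30, 102) = 6, gcd(32, 102) = 2, gcd(33, 102) = 3, gcd(34, 102) = 34, gcd(36, 102) = 6, gcd(38, 102) = 2, gcd(39, 102) = 3, gcd(40, 102) = 2, gcd(42, 102) = 6, gcd(44, 102) = 2, gcd(45, 102) = 3, gcd(46, 102) = 2, gcd(48, 102) = 6, gcd(50, 102) = 2, gcd(51, 102) = 51, gcd(52, 102) = 2, gcd(54, 102) = 6, gcd(56, 102) = 2, gcd(57, 102) = 3, gcd(58, 102) = 2, gcd(60, 102) = 6, gcd(62, 102) = 2, gcd(63, 102) = 3, gcd(64, 102) = 2, gcd(66, 102) = 6, gcd(68, 102) = 34, gcd(69, 102) = 3, gcd(70, 102) = 2, gcd(72, 102) = 6, gcd(74, 102) = 2, gcd(75, 102) = 3, gcd(76, 102) = 2, gcd(78, 102) = 6, gcd(80, 102) = 2, gcd(81, 102) = 3, gcd(82, 102) = 2, gcd(84, 102) = 6, gcd(85, 102) = 17, gcd(86, 102) = 2, gcd(87, 102) = 3, gcd(88, 102) = 2, gcd(90, 102) = 6, gcd(92, 102) = 2, gcd(93, 102) = 3, gcd(94, 102) = 2, gcd(96, 102) = 6, gcd(98, 102) = 2, gcd(99, 102) = 3, gcd(100, 102) = 2.
All other a ∈ {1, ..., 101} have gcd(a, 102) = 1 and are units. So the nonzero zero-divisors are exactly the 69 values of a appearing in this scan.

Final answer: nonzero zero-divisors of Z/102Z = {2, 3, 4, 6, 8, 9, 10, 12, 14, 15, 16, 17, 18, 20, 21, 22, 24, 26, 27, 28, 30, 32, 33, 34, 36, 38, 39, 40, 42, 44, 45, 46, 48, 50, 51, 52, 54, 56, 57, 58, 60, 62, 63, 64, 66, 68, 69, 70, 72, 74, 75, 76, 78, 80, 81, 82, 84, 85, 86, 87, 88, 90, 92, 93, 94, 96, 98, 99, 100}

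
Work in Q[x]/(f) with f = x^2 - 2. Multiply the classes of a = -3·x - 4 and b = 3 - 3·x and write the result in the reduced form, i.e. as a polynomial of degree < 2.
a · b ≡ 3·x + 6 (mod f(x))

First multiply in Q[x] without reducing: a · b = 9·x^2 + 3·x - 12. Now divide by f(x) = x^2 - 2, eliminating the leading term at each step:
  leading term 9·x^2: subtract (9)·f(x) = 9·x^2 - 18, leaving 3·x + 6
The degree is now < 2, so this is the remainder. Hence a · b ≡ 3·x + 6 in Q[x]/(f).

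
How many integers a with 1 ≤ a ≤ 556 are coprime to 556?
The number of a ∈ {1, ..., 556} with gcd(a, 556) = 1 is by definition Euler's totient φ(556). φ is multiplicative, with φ(p^e) = p^e − p^(e−1). Factorise 556 = 2^2 · 139. Then
  φ(556) = (2^2 − 2^1) · (139 − 1) = 2 · 138 = 276.
So there are 276 such integers.

Final answer: 276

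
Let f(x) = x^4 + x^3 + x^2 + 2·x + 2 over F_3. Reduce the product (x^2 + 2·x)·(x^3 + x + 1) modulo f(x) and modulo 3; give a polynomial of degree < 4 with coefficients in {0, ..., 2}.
Multiply as integer polynomials: a · b = x^5 + 2·x^4 + x^3 + 3·x^2 + 2·x. Reducing coefficients mod 3: a · b ≡ x^5 + 2·x^4 + x^3 + 2·x. Now divide by f(x) = x^4 + x^3 + x^2 + 2·x + 2 in F_3[x], eliminating the leading term at each step:
  leading term x^5: subtract (x)·f(x) = x^5 + x^4 + x^3 + 2·x^2 + 2·x, leaving x^4 + x^2 (coefficients mod 3)
  leading term x^4: subtract (1)·f(x) = x^4 + x^3 + x^2 + 2·x + 2, leaving 2·x^3 + x + 1 (coefficients mod 3)
The degree is now < 4, so this is the remainder. Hence a · b ≡ 2·x^3 + x + 1 in F_3[x]/(f).

Final answer: a · b ≡ 2·x^3 + x + 1 (mod f(x))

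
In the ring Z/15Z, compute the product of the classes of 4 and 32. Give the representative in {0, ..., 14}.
Reduce the factors first: 32 ≡ 2 (mod 15), so 4 · 32 ≡ 4 · 2 (mod 15). 4 · 2 = 8. Dividing by 15: 8 = 0·15 + 8. So (4 · 32) mod 15 = 8.

Final answer: 8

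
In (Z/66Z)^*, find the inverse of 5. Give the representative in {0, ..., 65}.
Apply the extended Euclidean algorithm to (66, 5), tracking rows (r, s, t) with s·66 + t·5 = r. Each division r_prev = q·r_cur + r_new produces the new row as (previous row) − q·(current row):
  row A: (66, 1, 0)   [1·66 + 0·5 = 66]
  row B: (5, 0, 1)   [0·66 + 1·5 = 5]
  66 = 13·5 + 1   → row C = row A − 13·row B = (1, 1, −13)   [check: 1·66 − 13·5 = 1]
  5 = 5·1 + 0   → remainder 0, stop. gcd = 1 (last nonzero row C).
The gcd is 1, so 5 is invertible mod 66. The last nonzero row gives 1·66 − 13·5 = 1, so t = −13. So 5^(−1) ≡ −13 ≡ 53 (mod 66). Verify: 5 · 53 = 265 ≡ 1 (mod 66). ✓

Final answer: 5^(−1) ≡ 53 (mod 66)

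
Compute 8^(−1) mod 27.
8^(−1) ≡ 17 (mod 27)

Apply the extended Euclidean algorithm to (27, 8), tracking rows (r, s, t) with s·27 + t·8 = r. Each division r_prev = q·r_cur + r_new produces the new row as (previous row) − q·(current row):
  row A: (27, 1, 0)   [1·27 + 0·8 = 27]
  row B: (8, 0, 1)   [0·27 + 1·8 = 8]
  27 = 3·8 + 3   → row C = row A − 3·row B = (3, 1, −3)   [check: 1·27 − 3·8 = 3]
  8 = 2·3 + 2   → row D = row B − 2·row C = (2, −2, 7)   [check: −2·27 + 7·8 = 2]
  3 = 1·2 + 1   → row E = row C − 1·row D = (1, 3, −10)   [check: 3·27 − 10·8 = 1]
  2 = 2·1 + 0   → remainder 0, stop. gcd = 1 (last nonzero row E).
The gcd is 1, so 8 is invertible mod 27. The last nonzero row gives 3·27 − 10·8 = 1, so t = −10. So 8^(−1) ≡ −10 ≡ 17 (mod 27). Verify: 8 · 17 = 136 ≡ 1 (mod 27). ✓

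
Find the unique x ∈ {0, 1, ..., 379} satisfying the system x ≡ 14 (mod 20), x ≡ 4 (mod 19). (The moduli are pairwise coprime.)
x ≡ 194 (mod 380); the representative in [0, 380) is 194

The moduli 20, 19 are pairwise coprime, so by the CRT there is a unique solution mod 20·19 = 380.
Solve by successive substitution. Start with x ≡ 14 (mod 20).
  Combine with x ≡ 4 (mod 19): write x = 14 + 20·t and require 14 + 20·t ≡ 4 (mod 19), i.e. 20·t ≡ 4 − 14 ≡ 9 (mod 19). Since 20^(−1) ≡ 1 (mod 19) (20 ≡ 1 (mod 19)), t ≡ 1·9 ≡ 9 (mod 19). So x ≡ 14 + 20·9 = 194 (mod 380).
Unique solution in [0, 380): x = 194.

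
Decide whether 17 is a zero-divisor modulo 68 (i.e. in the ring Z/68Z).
gcd(17, 68) = 17 > 1, so 17 is not a unit in Z/68Z. In Z/nZ every nonzero non-unit is a zero-divisor: explicitly, take b = 68/gcd = 4 ≠ 0 (mod 68); then 17·4 = 68 = 1·68, i.e. 17·4 ≡ 0 (mod 68). So 17 is a zero-divisor.

Final answer: YES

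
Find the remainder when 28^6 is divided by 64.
0

Use repeated squaring. Binary(6) = 110. Walk through the bits of the exponent 6 left-to-right: at each bit after the leading one, square the running value, then multiply by 28 if the bit is 1 (always reducing mod 64):
  bit 1 = 1 (leading): start with 28.
  bit 2 = 1: square 28^2 = 784 ≡ 16; bit is 1, so multiply 16·28 = 448 ≡ 0 (mod 64).
  bit 3 = 0: square 0^2 = 0 (mod 64).
Final value: 28^6 ≡ 0 (mod 64).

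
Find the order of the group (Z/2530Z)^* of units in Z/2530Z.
(Z/2530Z)^* consists of the classes a with gcd(a, 2530) = 1, so its order is φ(2530). φ is multiplicative, with φ(p^e) = p^e − p^(e−1). Factorise 2530 = 2 · 5 · 11 · 23. Then
  φ(2530) = (2 − 1) · (5 − 1) · (11 − 1) · (23 − 1) = 1 · 4 · 10 · 22 = 880.
Thus |(Z/2530Z)^*| = 880.

Final answer: |(Z/2530Z)^*| = 880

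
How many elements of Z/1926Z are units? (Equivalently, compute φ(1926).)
Z/1926Z has φ(1926) = 636 units

An element a ∈ Z/1926Z is a unit iff gcd(a, 1926) = 1, so the number of units is φ(1926). φ is multiplicative, with φ(p^e) = p^e − p^(e−1). Factorise 1926 = 2 · 3^2 · 107. Then
  φ(1926) = (2 − 1) · (3^2 − 3^1) · (107 − 1) = 1 · 6 · 106 = 636.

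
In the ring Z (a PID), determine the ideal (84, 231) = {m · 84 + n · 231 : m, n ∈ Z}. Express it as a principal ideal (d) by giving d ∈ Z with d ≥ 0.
In the PID Z, (a, b) is generated by gcd(a, b). Compute gcd(231, 84) with the extended Euclidean algorithm, tracking rows (r, s, t) with s·231 + t·84 = r:
  row A: (231, 1, 0)   [1·231 + 0·84 = 231]
  row B: (84, 0, 1)   [0·231 + 1·84 = 84]
  231 = 2·84 + 63   → row C = row A − 2·row B = (63, 1, −2)   [check: 1·231 − 2·84 = 63]
  84 = 1·63 + 21   → row D = row B − 1·row C = (21, −1, 3)   [check: −1·231 + 3·84 = 21]
  63 = 3·21 + 0   → remainder 0, stop. gcd = 21 (last nonzero row D).
So gcd(84, 231) = 21, with Bézout identity −1·231 + 3·84 = 21. Containment (⊇): the Bézout identity exhibits 21 as an element of (84, 231), giving (21) ⊆ (84, 231). Containment (⊆): since 21 | 84 and 21 | 231 (84 = 21·4, 231 = 21·11), every Z-linear combination of 84 and 231 is divisible by 21, so (84, 231) ⊆ (21). Therefore (84, 231) = (21), d = 21.

Final answer: (84, 231) = (21); d = 21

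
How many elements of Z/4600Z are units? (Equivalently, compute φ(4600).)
Z/4600Z has φ(4600) = 1760 units

An element a ∈ Z/4600Z is a unit iff gcd(a, 4600) = 1, so the number of units is φ(4600). φ is multiplicative, with φ(p^e) = p^e − p^(e−1). Factorise 4600 = 2^3 · 5^2 · 23. Then
  φ(4600) = (2^3 − 2^2) · (5^2 − 5^1) · (23 − 1) = 4 · 20 · 22 = 1760.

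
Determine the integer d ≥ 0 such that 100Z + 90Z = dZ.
In the PID Z, (a, b) is generated by gcd(a, b). Compute gcd(100, 90) with the extended Euclidean algorithm, tracking rows (r, s, t) with s·100 + t·90 = r:
  row A: (100, 1, 0)   [1·100 + 0·90 = 100]
  row B: (90, 0, 1)   [0·100 + 1·90 = 90]
  100 = 1·90 + 10   → row C = row A − 1·row B = (10, 1, −1)   [check: 1·100 − 1·90 = 10]
  90 = 9·10 + 0   → remainder 0, stop. gcd = 10 (last nonzero row C).
So gcd(100, 90) = 10, with Bézout identity 1·100 − 1·90 = 10. Containment (⊇): the Bézout identity exhibits 10 as an element of (100, 90), giving (10) ⊆ (100, 90). Containment (⊆): since 10 | 100 and 10 | 90 (100 = 10·10, 90 = 10·9), every Z-linear combination of 100 and 90 is divisible by 10, so (100, 90) ⊆ (10). Therefore (100, 90) = (10), d = 10.

Final answer: (100, 90) = (10); d = 10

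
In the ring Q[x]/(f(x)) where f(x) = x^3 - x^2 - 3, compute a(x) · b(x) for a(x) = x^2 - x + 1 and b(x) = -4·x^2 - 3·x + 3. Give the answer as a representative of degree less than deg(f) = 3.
First multiply in Q[x] without reducing: a · b = -4·x^4 + x^3 + 2·x^2 - 6·x + 3. Now divide by f(x) = x^3 - x^2 - 3, eliminating the leading term at each step:
  leading term -4·x^4: subtract (-4·x)·f(x) = -4·x^4 + 4·x^3 + 12·x, leaving -3·x^3 + 2·x^2 - 18·x + 3
  leading term -3·x^3: subtract (-3)·f(x) = -3·x^3 + 3·x^2 + 9, leaving -x^2 - 18·x - 6
The degree is now < 3, so this is the remainder. Hence a · b ≡ -x^2 - 18·x - 6 in Q[x]/(f).

Final answer: a · b ≡ -x^2 - 18·x - 6 (mod f(x))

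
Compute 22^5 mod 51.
Use repeated squaring. Binary(5) = 101. Walk through the bits of the exponent 5 left-to-right: at each bit after the leading one, square the running value, then multiply by 22 if the bit is 1 (always reducing mod 51):
  bit 1 = 1 (leading): start with 22.
  bit 2 = 0: square 22^2 = 484 ≡ 25 (mod 51).
  bit 3 = 1: square 25^2 = 625 ≡ 13; bit is 1, so multiply 13·22 = 286 ≡ 31 (mod 51).
Final value: 22^5 ≡ 31 (mod 51).

Final answer: 31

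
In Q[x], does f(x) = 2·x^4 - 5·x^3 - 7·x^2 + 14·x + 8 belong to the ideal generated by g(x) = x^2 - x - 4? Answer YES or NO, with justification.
YES

In Q[x] the ideal (g) consists of all multiples of g, so f ∈ (g) iff g | f, i.e. iff the remainder of f on division by g is 0. Divide f by g (g is monic, so eliminate the leading term of the running remainder at each step):
  leading term 2·x^4: subtract (2·x^2)·g(x) = 2·x^4 - 2·x^3 - 8·x^2, leaving -3·x^3 + x^2 + 14·x + 8
  leading term -3·x^3: subtract (-3·x)·g(x) = -3·x^3 + 3·x^2 + 12·x, leaving -2·x^2 + 2·x + 8
  leading term -2·x^2: subtract (-2)·g(x) = -2·x^2 + 2·x + 8, leaving 0
The remainder is 0, so f(x) = g(x) · h(x) with h(x) = 2·x^2 - 3·x - 2. Hence g | f, i.e. f ∈ (g).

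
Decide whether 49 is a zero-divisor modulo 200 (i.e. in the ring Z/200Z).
NO

gcd(49, 200) = 1, so 49 is a unit in Z/200Z (it has a multiplicative inverse). A unit cannot be a zero-divisor: if 49·b ≡ 0 then multiplying both sides by 49^(−1) gives b ≡ 0. So 49 is not a zero-divisor.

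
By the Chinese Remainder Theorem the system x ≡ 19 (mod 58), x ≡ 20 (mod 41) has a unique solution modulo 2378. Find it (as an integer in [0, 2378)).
x ≡ 1701 (mod 2378); the representative in [0, 2378) is 1701

The moduli 58, 41 are pairwise coprime, so by the CRT there is a unique solution mod 58·41 = 2378.
Solve by successive substitution. Start with x ≡ 19 (mod 58).
  Combine with x ≡ 20 (mod 41): write x = 19 + 58·t and require 19 + 58·t ≡ 20 (mod 41), i.e. 58·t ≡ 20 − 19 ≡ 1 (mod 41). Since 58^(−1) ≡ 29 (mod 41) (58 ≡ 17 (mod 41)), t ≡ 29·1 ≡ 29 (mod 41). So x ≡ 19 + 58·29 = 1701 (mod 2378).
Unique solution in [0, 2378): x = 1701.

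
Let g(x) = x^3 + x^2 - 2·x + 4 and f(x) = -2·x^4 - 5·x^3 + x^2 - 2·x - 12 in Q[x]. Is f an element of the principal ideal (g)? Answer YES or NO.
In Q[x] the ideal (g) consists of all multiples of g, so f ∈ (g) iff g | f, i.e. iff the remainder of f on division by g is 0. Divide f by g (g is monic, so eliminate the leading term of the running remainder at each step):
  leading term -2·x^4: subtract (-2·x)·g(x) = -2·x^4 - 2·x^3 + 4·x^2 - 8·x, leaving -3·x^3 - 3·x^2 + 6·x - 12
  leading term -3·x^3: subtract (-3)·g(x) = -3·x^3 - 3·x^2 + 6·x - 12, leaving 0
The remainder is 0, so f(x) = g(x) · h(x) with h(x) = -2·x - 3. Hence g | f, i.e. f ∈ (g).

Final answer: YES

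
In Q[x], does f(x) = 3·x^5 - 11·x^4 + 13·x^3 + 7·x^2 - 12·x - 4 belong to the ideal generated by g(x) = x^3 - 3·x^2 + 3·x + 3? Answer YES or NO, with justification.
In Q[x] the ideal (g) consists of all multiples of g, so f ∈ (g) iff g | f, i.e. iff the remainder of f on division by g is 0. Divide f by g (g is monic, so eliminate the leading term of the running remainder at each step):
  leading term 3·x^5: subtract (3·x^2)·g(x) = 3·x^5 - 9·x^4 + 9·x^3 + 9·x^2, leaving -2·x^4 + 4·x^3 - 2·x^2 - 12·x - 4
  leading term -2·x^4: subtract (-2·x)·g(x) = -2·x^4 + 6·x^3 - 6·x^2 - 6·x, leaving -2·x^3 + 4·x^2 - 6·x - 4
  leading term -2·x^3: subtract (-2)·g(x) = -2·x^3 + 6·x^2 - 6·x - 6, leaving 2 - 2·x^2
The remainder r(x) = 2 - 2·x^2 ≠ 0 (and deg r < deg g), so g ∤ f, i.e. f ∉ (g).

Final answer: NO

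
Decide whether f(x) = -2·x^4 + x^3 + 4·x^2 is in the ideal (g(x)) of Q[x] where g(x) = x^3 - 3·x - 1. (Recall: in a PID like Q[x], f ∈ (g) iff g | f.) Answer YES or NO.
NO

In Q[x] the ideal (g) consists of all multiples of g, so f ∈ (g) iff g | f, i.e. iff the remainder of f on division by g is 0. Divide f by g (g is monic, so eliminate the leading term of the running remainder at each step):
  leading term -2·x^4: subtract (-2·x)·g(x) = -2·x^4 + 6·x^2 + 2·x, leaving x^3 - 2·x^2 - 2·x
  leading term x^3: subtract (1)·g(x) = x^3 - 3·x - 1, leaving -2·x^2 + x + 1
The remainder r(x) = -2·x^2 + x + 1 ≠ 0 (and deg r < deg g), so g ∤ f, i.e. f ∉ (g).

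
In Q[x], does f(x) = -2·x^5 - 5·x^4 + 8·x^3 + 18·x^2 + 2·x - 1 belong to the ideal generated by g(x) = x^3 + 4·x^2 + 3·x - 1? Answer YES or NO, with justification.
In Q[x] the ideal (g) consists of all multiples of g, so f ∈ (g) iff g | f, i.e. iff the remainder of f on division by g is 0. Divide f by g (g is monic, so eliminate the leading term of the running remainder at each step):
  leading term -2·x^5: subtract (-2·x^2)·g(x) = -2·x^5 - 8·x^4 - 6·x^3 + 2·x^2, leaving 3·x^4 + 14·x^3 + 16·x^2 + 2·x - 1
  leading term 3·x^4: subtract (3·x)·g(x) = 3·x^4 + 12·x^3 + 9·x^2 - 3·x, leaving 2·x^3 + 7·x^2 + 5·x - 1
  leading term 2·x^3: subtract (2)·g(x) = 2·x^3 + 8·x^2 + 6·x - 2, leaving -x^2 - x + 1
The remainder r(x) = -x^2 - x + 1 ≠ 0 (and deg r < deg g), so g ∤ f, i.e. f ∉ (g).

Final answer: NO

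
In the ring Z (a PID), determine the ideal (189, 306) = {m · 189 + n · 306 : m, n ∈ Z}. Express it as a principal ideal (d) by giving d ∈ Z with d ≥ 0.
(189, 306) = (9); d = 9

In the PID Z, (a, b) is generated by gcd(a, b). Compute gcd(306, 189) with the extended Euclidean algorithm, tracking rows (r, s, t) with s·306 + t·189 = r:
  row A: (306, 1, 0)   [1·306 + 0·189 = 306]
  row B: (189, 0, 1)   [0·306 + 1·189 = 189]
  306 = 1·189 + 117   → row C = row A − 1·row B = (117, 1, −1)   [check: 1·306 − 1·189 = 117]
  189 = 1·117 + 72   → row D = row B − 1·row C = (72, −1, 2)   [check: −1·306 + 2·189 = 72]
  117 = 1·72 + 45   → row E = row C − 1·row D = (45, 2, −3)   [check: 2·306 − 3·189 = 45]
  72 = 1·45 + 27   → row F = row D − 1·row E = (27, −3, 5)   [check: −3·306 + 5·189 = 27]
  45 = 1·27 + 18   → row G = row E − 1·row F = (18, 5, −8)   [check: 5·306 − 8·189 = 18]
  27 = 1·18 + 9   → row H = row F − 1·row G = (9, −8, 13)   [check: −8·306 + 13·189 = 9]
  18 = 2·9 + 0   → remainder 0, stop. gcd = 9 (last nonzero row H).
So gcd(189, 306) = 9, with Bézout identity −8·306 + 13·189 = 9. Containment (⊇): the Bézout identity exhibits 9 as an element of (189, 306), giving (9) ⊆ (189, 306). Containment (⊆): since 9 | 189 and 9 | 306 (189 = 9·21, 306 = 9·34), every Z-linear combination of 189 and 306 is divisible by 9, so (189, 306) ⊆ (9). Therefore (189, 306) = (9), d = 9.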